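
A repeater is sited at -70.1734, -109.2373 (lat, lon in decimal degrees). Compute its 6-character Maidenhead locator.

DB59jt

Offset from 180°W / 90°S: lon 70.7627°, lat 19.8266°.
Field: lon ⌊70.7627/20⌋ = 3 → D; lat ⌊19.8266/10⌋ = 1 → B.
Square: lon ⌊10.7627/2⌋ = 5; lat ⌊9.8266/1⌋ = 9.
Subsquare: lon ⌊0.7627/0.0833333⌋ = 9 → j; lat ⌊0.8266/0.0416667⌋ = 19 → t.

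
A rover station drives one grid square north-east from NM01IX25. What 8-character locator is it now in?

Longitude extended square 2; +1 → 3.
Latitude extended square 5; +1 → 6.

NM01ix36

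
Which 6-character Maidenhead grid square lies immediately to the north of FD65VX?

Latitude subsquare x = 23; +1 → 24, wraps to 0 = a, carry into square.
Latitude square 5; +1 → 6.
The longitude characters are unchanged.

FD66va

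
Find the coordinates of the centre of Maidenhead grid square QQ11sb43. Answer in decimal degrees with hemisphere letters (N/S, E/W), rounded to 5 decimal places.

71.05625° N, 143.53750° E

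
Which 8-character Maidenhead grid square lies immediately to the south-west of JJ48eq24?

Longitude extended square 2; −1 → 1.
Latitude extended square 4; −1 → 3.

JJ48eq13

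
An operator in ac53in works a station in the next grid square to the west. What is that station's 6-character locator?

AC53hn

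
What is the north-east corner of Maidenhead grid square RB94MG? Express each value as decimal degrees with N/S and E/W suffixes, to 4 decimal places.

75.7083° S, 179.0833° E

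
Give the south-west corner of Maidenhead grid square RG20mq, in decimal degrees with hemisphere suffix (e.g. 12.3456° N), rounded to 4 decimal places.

29.3333° S, 165.0000° E

Field R=17, G=6: +17·20° lon, +6·10° lat → SW at lon 160°, lat -30°.
Square 2, 0: +2·2° lon, +0·1° lat → SW at lon 164°, lat -30°.
Subsquare m=12, q=16: +12·0.0833333° lon, +16·0.0416667° lat → SW at lon 165°, lat -29.3333°.
latitude 29.3333° S, longitude 165.0000° E.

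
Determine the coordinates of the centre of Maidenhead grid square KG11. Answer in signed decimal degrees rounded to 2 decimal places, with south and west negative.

-28.50, 23.00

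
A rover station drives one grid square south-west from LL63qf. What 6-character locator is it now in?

LL63pe

Longitude subsquare q = 16; −1 → 15 = p.
Latitude subsquare f = 5; −1 → 4 = e.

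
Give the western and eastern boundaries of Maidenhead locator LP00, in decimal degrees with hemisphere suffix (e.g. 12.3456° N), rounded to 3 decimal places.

40.000° E, 42.000° E

Field L=11, P=15: +11·20° lon, +15·10° lat → SW at lon 40°, lat 60°.
Square 0, 0: +0·2° lon, +0·1° lat → SW at lon 40°, lat 60°.
Cell spans 2° lon × 1° lat.
west 40.000° E, east 42.000° E.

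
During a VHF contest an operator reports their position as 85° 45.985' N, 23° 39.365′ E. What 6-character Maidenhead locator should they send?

Shift to the Maidenhead origin (180°W, 90°S): lon 203.6561, lat 175.7664.
Field: lon ⌊203.6561/20⌋ = 10 → K; lat ⌊175.7664/10⌋ = 17 → R.
Square: lon ⌊3.6561/2⌋ = 1; lat ⌊5.7664/1⌋ = 5.
Subsquare: lon ⌊1.6561/0.0833333⌋ = 19 → t; lat ⌊0.7664/0.0416667⌋ = 18 → s.

KR15ts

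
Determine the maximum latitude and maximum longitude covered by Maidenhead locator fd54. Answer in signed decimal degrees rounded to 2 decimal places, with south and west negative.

-55.00, -68.00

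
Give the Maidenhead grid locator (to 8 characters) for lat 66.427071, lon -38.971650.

HP06mk32

Shift to the Maidenhead origin (180°W, 90°S): lon 141.02835, lat 156.42707.
Field (20°×10°, letters A–R): 141.02835/20 → 7 → H, 156.42707/10 → 15 → P; chars HP.
Square (2°×1°, digits 0–9): 1.02835/2 → 0, 6.42707/1 → 6; chars 06.
Subsquare (5′×2.5′, letters a–x): 1.02835/0.0833333 → 12 → m, 0.42707/0.0416667 → 10 → k; chars mk.
Extended square (30″×15″, digits 0–9): 0.02835/0.00833333 → 3, 0.01040/0.00416667 → 2; chars 32.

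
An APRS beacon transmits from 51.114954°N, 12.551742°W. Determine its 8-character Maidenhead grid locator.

IO31rc37

Offset from 180°W / 90°S: lon 167.44826°, lat 141.11495°.
Field: 167.44826/20 → 8 → I, 141.11495/10 → 14 → O; chars IO.
Square: 7.44826/2 → 3, 1.11495/1 → 1; chars 31.
Subsquare: 1.44826/0.0833333 → 17 → r, 0.11495/0.0416667 → 2 → c; chars rc.
Extended square: 0.03159/0.00833333 → 3, 0.03162/0.00416667 → 7; chars 37.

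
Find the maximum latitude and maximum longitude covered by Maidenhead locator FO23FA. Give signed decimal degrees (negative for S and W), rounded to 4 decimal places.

53.0417, -75.5000

Field F=5, O=14: +5·20° lon, +14·10° lat → SW at lon -80°, lat 50°.
Square 2, 3: +2·2° lon, +3·1° lat → SW at lon -76°, lat 53°.
Subsquare f=5, a=0: +5·0.0833333° lon, +0·0.0416667° lat → SW at lon -75.5833°, lat 53°.
Cell spans 0.0833333° lon × 0.0416667° lat. NE corner is SW corner plus one full cell.
latitude 53.0417, longitude -75.5000.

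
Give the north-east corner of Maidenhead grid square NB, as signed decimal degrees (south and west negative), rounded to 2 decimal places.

-70.00, 100.00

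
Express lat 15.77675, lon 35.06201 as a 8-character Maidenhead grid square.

Add 180° to longitude and 90° to latitude: 215.06201, 105.77675.
Field: lon ⌊215.06201/20⌋ = 10 → K; lat ⌊105.77675/10⌋ = 10 → K.
Square: lon ⌊15.06201/2⌋ = 7; lat ⌊5.77675/1⌋ = 5.
Subsquare: lon ⌊1.06201/0.0833333⌋ = 12 → m; lat ⌊0.77675/0.0416667⌋ = 18 → s.
Extended square: lon ⌊0.06201/0.00833333⌋ = 7; lat ⌊0.02675/0.00416667⌋ = 6.

KK75ms76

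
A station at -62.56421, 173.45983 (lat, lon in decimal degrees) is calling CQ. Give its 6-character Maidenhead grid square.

RC67rk

Offset from 180°W / 90°S: lon 353.4598°, lat 27.4358°.
Field (20°×10°, letters A–R): 353.4598/20 → 17 → R, 27.4358/10 → 2 → C; chars RC.
Square (2°×1°, digits 0–9): 13.4598/2 → 6, 7.4358/1 → 7; chars 67.
Subsquare (5′×2.5′, letters a–x): 1.4598/0.0833333 → 17 → r, 0.4358/0.0416667 → 10 → k; chars rk.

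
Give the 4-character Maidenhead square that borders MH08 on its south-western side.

LH97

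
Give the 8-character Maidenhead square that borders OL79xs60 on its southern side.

OL79xr69

Latitude extended square 0; −1 → -1, wraps to 9, carry into subsquare.
Latitude subsquare s = 18; −1 → 17 = r.
The longitude characters are unchanged.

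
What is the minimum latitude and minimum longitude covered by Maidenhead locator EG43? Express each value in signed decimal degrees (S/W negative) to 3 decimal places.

-27.000, -92.000

Field E=4, G=6: +4·20° lon, +6·10° lat → SW at lon -100°, lat -30°.
Square 4, 3: +4·2° lon, +3·1° lat → SW at lon -92°, lat -27°.
latitude -27.000, longitude -92.000.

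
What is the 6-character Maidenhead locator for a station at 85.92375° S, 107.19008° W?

Shift to the Maidenhead origin (180°W, 90°S): lon 72.8099, lat 4.0763.
Field: 72.8099/20 → 3 → D, 4.0763/10 → 0 → A; chars DA.
Square: 12.8099/2 → 6, 4.0763/1 → 4; chars 64.
Subsquare: 0.8099/0.0833333 → 9 → j, 0.0763/0.0416667 → 1 → b; chars jb.

DA64jb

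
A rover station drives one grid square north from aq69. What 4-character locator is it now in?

Latitude square 9; +1 → 10, wraps to 0, carry into field.
Latitude field Q = 16; +1 → 17 = R.
The longitude characters are unchanged.

AR60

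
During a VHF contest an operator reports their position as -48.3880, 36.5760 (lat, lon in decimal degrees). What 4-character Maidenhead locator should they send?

KE81

Offset from 180°W / 90°S: lon 216.58°, lat 41.61°.
Field: lon ⌊216.58/20⌋ = 10 → K; lat ⌊41.61/10⌋ = 4 → E.
Square: lon ⌊16.58/2⌋ = 8; lat ⌊1.61/1⌋ = 1.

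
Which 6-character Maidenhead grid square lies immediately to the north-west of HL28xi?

Longitude subsquare x = 23; −1 → 22 = w.
Latitude subsquare i = 8; +1 → 9 = j.

HL28wj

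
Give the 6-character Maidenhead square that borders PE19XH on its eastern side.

PE29ah

Longitude subsquare x = 23; +1 → 24, wraps to 0 = a, carry into square.
Longitude square 1; +1 → 2.
The latitude characters are unchanged.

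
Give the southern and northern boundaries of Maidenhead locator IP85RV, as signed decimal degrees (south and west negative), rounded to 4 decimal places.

Field I=8, P=15: +8·20° lon, +15·10° lat → SW at lon -20°, lat 60°.
Square 8, 5: +8·2° lon, +5·1° lat → SW at lon -4°, lat 65°.
Subsquare r=17, v=21: +17·0.0833333° lon, +21·0.0416667° lat → SW at lon -2.58333°, lat 65.875°.
Cell spans 0.0833333° lon × 0.0416667° lat.
south 65.8750, north 65.9167.

65.8750, 65.9167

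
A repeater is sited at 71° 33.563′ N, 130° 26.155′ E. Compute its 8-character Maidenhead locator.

Add 180° to longitude and 90° to latitude: 310.43592, 161.55938.
Field (20°×10°, letters A–R): 310.43592/20 → 15 → P, 161.55938/10 → 16 → Q; chars PQ.
Square (2°×1°, digits 0–9): 10.43592/2 → 5, 1.55938/1 → 1; chars 51.
Subsquare (5′×2.5′, letters a–x): 0.43592/0.0833333 → 5 → f, 0.55938/0.0416667 → 13 → n; chars fn.
Extended square (30″×15″, digits 0–9): 0.01925/0.00833333 → 2, 0.01772/0.00416667 → 4; chars 24.

PQ51fn24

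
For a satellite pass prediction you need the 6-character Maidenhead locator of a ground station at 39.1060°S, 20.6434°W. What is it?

HF90qv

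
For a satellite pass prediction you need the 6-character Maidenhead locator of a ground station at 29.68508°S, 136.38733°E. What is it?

PG80eh

Add 180° to longitude and 90° to latitude: 316.3873, 60.3149.
Field (20°×10°, letters A–R): lon ⌊316.3873/20⌋ = 15 → P; lat ⌊60.3149/10⌋ = 6 → G.
Square (2°×1°, digits 0–9): lon ⌊16.3873/2⌋ = 8; lat ⌊0.3149/1⌋ = 0.
Subsquare (5′×2.5′, letters a–x): lon ⌊0.3873/0.0833333⌋ = 4 → e; lat ⌊0.3149/0.0416667⌋ = 7 → h.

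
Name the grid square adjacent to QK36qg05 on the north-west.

Longitude extended square 0; −1 → -1, wraps to 9, carry into subsquare.
Longitude subsquare q = 16; −1 → 15 = p.
Latitude extended square 5; +1 → 6.

QK36pg96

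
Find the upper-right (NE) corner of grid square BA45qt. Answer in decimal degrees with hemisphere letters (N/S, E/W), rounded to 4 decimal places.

84.1667° S, 150.5833° W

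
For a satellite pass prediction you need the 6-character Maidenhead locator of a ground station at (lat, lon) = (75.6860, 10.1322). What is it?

JQ55bq

Add 180° to longitude and 90° to latitude: 190.1322, 165.6860.
Field: 190.1322/20 → 9 → J, 165.6860/10 → 16 → Q; chars JQ.
Square: 10.1322/2 → 5, 5.6860/1 → 5; chars 55.
Subsquare: 0.1322/0.0833333 → 1 → b, 0.6860/0.0416667 → 16 → q; chars bq.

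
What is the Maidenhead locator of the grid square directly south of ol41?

OL40

Latitude square 1; −1 → 0.
The longitude characters are unchanged.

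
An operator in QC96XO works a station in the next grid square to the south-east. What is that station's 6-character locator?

RC06an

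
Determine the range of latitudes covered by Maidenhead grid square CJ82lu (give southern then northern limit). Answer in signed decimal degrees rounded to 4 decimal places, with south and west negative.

2.8333, 2.8750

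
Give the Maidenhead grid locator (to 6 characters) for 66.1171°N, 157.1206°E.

Add 180° to longitude and 90° to latitude: 337.1206, 156.1171.
Field: lon ⌊337.1206/20⌋ = 16 → Q; lat ⌊156.1171/10⌋ = 15 → P.
Square: lon ⌊17.1206/2⌋ = 8; lat ⌊6.1171/1⌋ = 6.
Subsquare: lon ⌊1.1206/0.0833333⌋ = 13 → n; lat ⌊0.1171/0.0416667⌋ = 2 → c.

QP86nc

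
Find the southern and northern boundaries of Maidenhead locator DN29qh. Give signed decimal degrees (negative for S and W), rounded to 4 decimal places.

49.2917, 49.3333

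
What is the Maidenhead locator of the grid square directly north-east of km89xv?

KM99aw

Longitude subsquare x = 23; +1 → 24, wraps to 0 = a, carry into square.
Longitude square 8; +1 → 9.
Latitude subsquare v = 21; +1 → 22 = w.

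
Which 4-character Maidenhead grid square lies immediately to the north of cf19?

CG10

Latitude square 9; +1 → 10, wraps to 0, carry into field.
Latitude field F = 5; +1 → 6 = G.
The longitude characters are unchanged.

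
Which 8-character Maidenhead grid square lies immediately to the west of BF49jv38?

BF49jv28

Longitude extended square 3; −1 → 2.
The latitude characters are unchanged.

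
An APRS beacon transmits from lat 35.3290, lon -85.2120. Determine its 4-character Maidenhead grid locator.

EM75

Shift to the Maidenhead origin (180°W, 90°S): lon 94.79, lat 125.33.
Field (20°×10°, letters A–R): 94.79/20 → 4 → E, 125.33/10 → 12 → M; chars EM.
Square (2°×1°, digits 0–9): 14.79/2 → 7, 5.33/1 → 5; chars 75.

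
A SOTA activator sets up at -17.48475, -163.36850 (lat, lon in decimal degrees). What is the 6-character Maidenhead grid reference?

Offset from 180°W / 90°S: lon 16.6315°, lat 72.5153°.
Field: 16.6315/20 → 0 → A, 72.5153/10 → 7 → H; chars AH.
Square: 16.6315/2 → 8, 2.5153/1 → 2; chars 82.
Subsquare: 0.6315/0.0833333 → 7 → h, 0.5153/0.0416667 → 12 → m; chars hm.

AH82hm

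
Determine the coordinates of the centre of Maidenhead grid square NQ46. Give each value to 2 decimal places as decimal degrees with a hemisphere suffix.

76.50° N, 89.00° E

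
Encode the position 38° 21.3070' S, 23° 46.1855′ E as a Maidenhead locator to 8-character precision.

KF11vp24

Offset from 180°W / 90°S: lon 203.76976°, lat 51.64488°.
Field: lon ⌊203.76976/20⌋ = 10 → K; lat ⌊51.64488/10⌋ = 5 → F.
Square: lon ⌊3.76976/2⌋ = 1; lat ⌊1.64488/1⌋ = 1.
Subsquare: lon ⌊1.76976/0.0833333⌋ = 21 → v; lat ⌊0.64488/0.0416667⌋ = 15 → p.
Extended square: lon ⌊0.01976/0.00833333⌋ = 2; lat ⌊0.01988/0.00416667⌋ = 4.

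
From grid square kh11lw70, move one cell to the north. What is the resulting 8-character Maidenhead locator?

Latitude extended square 0; +1 → 1.
The longitude characters are unchanged.

KH11lw71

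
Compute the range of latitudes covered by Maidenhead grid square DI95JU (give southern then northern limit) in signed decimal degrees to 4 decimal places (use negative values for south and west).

Field D=3, I=8: +3·20° lon, +8·10° lat → SW at lon -120°, lat -10°.
Square 9, 5: +9·2° lon, +5·1° lat → SW at lon -102°, lat -5°.
Subsquare j=9, u=20: +9·0.0833333° lon, +20·0.0416667° lat → SW at lon -101.25°, lat -4.16667°.
Cell spans 0.0833333° lon × 0.0416667° lat.
south -4.1667, north -4.1250.

-4.1667, -4.1250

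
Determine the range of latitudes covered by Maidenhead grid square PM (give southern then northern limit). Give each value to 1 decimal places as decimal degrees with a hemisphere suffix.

Field P=15, M=12: +15·20° lon, +12·10° lat → SW at lon 120°, lat 30°.
Cell spans 20° lon × 10° lat.
south 30.0° N, north 40.0° N.

30.0° N, 40.0° N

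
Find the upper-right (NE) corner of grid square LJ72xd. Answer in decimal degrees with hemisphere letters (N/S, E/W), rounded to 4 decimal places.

2.1667° N, 56.0000° E

Field L=11, J=9: +11·20° lon, +9·10° lat → SW at lon 40°, lat 0°.
Square 7, 2: +7·2° lon, +2·1° lat → SW at lon 54°, lat 2°.
Subsquare x=23, d=3: +23·0.0833333° lon, +3·0.0416667° lat → SW at lon 55.9167°, lat 2.125°.
Cell spans 0.0833333° lon × 0.0416667° lat. NE corner is SW corner plus one full cell.
latitude 2.1667° N, longitude 56.0000° E.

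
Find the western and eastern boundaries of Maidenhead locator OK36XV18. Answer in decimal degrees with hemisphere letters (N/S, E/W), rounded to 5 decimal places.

Field O=14, K=10: +14·20° lon, +10·10° lat → SW at lon 100°, lat 10°.
Square 3, 6: +3·2° lon, +6·1° lat → SW at lon 106°, lat 16°.
Subsquare x=23, v=21: +23·0.0833333° lon, +21·0.0416667° lat → SW at lon 107.917°, lat 16.875°.
Extended square 1, 8: +1·0.00833333° lon, +8·0.00416667° lat → SW at lon 107.925°, lat 16.9083°.
Cell spans 0.00833333° lon × 0.00416667° lat.
west 107.92500° E, east 107.93333° E.

107.92500° E, 107.93333° E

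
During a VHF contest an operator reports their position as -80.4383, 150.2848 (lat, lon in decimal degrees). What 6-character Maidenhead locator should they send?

QA59dn

Add 180° to longitude and 90° to latitude: 330.2848, 9.5617.
Field (20°×10°, letters A–R): 330.2848/20 → 16 → Q, 9.5617/10 → 0 → A; chars QA.
Square (2°×1°, digits 0–9): 10.2848/2 → 5, 9.5617/1 → 9; chars 59.
Subsquare (5′×2.5′, letters a–x): 0.2848/0.0833333 → 3 → d, 0.5617/0.0416667 → 13 → n; chars dn.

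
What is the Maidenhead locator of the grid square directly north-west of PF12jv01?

PF12iv92

Longitude extended square 0; −1 → -1, wraps to 9, carry into subsquare.
Longitude subsquare j = 9; −1 → 8 = i.
Latitude extended square 1; +1 → 2.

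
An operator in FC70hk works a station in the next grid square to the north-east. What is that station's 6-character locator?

FC70il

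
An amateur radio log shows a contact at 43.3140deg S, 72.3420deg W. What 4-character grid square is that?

Shift to the Maidenhead origin (180°W, 90°S): lon 107.66, lat 46.69.
Field: 107.66/20 → 5 → F, 46.69/10 → 4 → E; chars FE.
Square: 7.66/2 → 3, 6.69/1 → 6; chars 36.

FE36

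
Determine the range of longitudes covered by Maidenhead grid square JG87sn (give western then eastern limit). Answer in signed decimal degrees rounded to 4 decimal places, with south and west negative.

Field J=9, G=6: +9·20° lon, +6·10° lat → SW at lon 0°, lat -30°.
Square 8, 7: +8·2° lon, +7·1° lat → SW at lon 16°, lat -23°.
Subsquare s=18, n=13: +18·0.0833333° lon, +13·0.0416667° lat → SW at lon 17.5°, lat -22.4583°.
Cell spans 0.0833333° lon × 0.0416667° lat.
west 17.5000, east 17.5833.

17.5000, 17.5833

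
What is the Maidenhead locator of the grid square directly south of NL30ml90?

NL30mk99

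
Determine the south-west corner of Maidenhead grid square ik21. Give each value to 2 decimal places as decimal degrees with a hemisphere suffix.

11.00° N, 16.00° W

Field I=8, K=10: +8·20° lon, +10·10° lat → SW at lon -20°, lat 10°.
Square 2, 1: +2·2° lon, +1·1° lat → SW at lon -16°, lat 11°.
latitude 11.00° N, longitude 16.00° W.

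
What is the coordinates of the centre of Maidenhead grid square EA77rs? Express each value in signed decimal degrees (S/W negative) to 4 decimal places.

-82.2292, -84.5417

Field E=4, A=0: +4·20° lon, +0·10° lat → SW at lon -100°, lat -90°.
Square 7, 7: +7·2° lon, +7·1° lat → SW at lon -86°, lat -83°.
Subsquare r=17, s=18: +17·0.0833333° lon, +18·0.0416667° lat → SW at lon -84.5833°, lat -82.25°.
Cell spans 0.0833333° lon × 0.0416667° lat. Centre is SW corner plus half of each.
latitude -82.2292, longitude -84.5417.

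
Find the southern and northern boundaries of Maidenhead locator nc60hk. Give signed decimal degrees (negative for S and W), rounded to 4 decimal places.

Field N=13, C=2: +13·20° lon, +2·10° lat → SW at lon 80°, lat -70°.
Square 6, 0: +6·2° lon, +0·1° lat → SW at lon 92°, lat -70°.
Subsquare h=7, k=10: +7·0.0833333° lon, +10·0.0416667° lat → SW at lon 92.5833°, lat -69.5833°.
Cell spans 0.0833333° lon × 0.0416667° lat.
south -69.5833, north -69.5417.

-69.5833, -69.5417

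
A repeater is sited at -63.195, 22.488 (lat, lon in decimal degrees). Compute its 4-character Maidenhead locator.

Add 180° to longitude and 90° to latitude: 202.49, 26.80.
Field: 202.49/20 → 10 → K, 26.80/10 → 2 → C; chars KC.
Square: 2.49/2 → 1, 6.80/1 → 6; chars 16.

KC16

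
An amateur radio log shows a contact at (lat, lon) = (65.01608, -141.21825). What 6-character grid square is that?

Add 180° to longitude and 90° to latitude: 38.7817, 155.0161.
Field: lon ⌊38.7817/20⌋ = 1 → B; lat ⌊155.0161/10⌋ = 15 → P.
Square: lon ⌊18.7817/2⌋ = 9; lat ⌊5.0161/1⌋ = 5.
Subsquare: lon ⌊0.7817/0.0833333⌋ = 9 → j; lat ⌊0.0161/0.0416667⌋ = 0 → a.

BP95ja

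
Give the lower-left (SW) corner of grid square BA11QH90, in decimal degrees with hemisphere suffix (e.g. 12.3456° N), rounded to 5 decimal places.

Field B=1, A=0: +1·20° lon, +0·10° lat → SW at lon -160°, lat -90°.
Square 1, 1: +1·2° lon, +1·1° lat → SW at lon -158°, lat -89°.
Subsquare q=16, h=7: +16·0.0833333° lon, +7·0.0416667° lat → SW at lon -156.667°, lat -88.7083°.
Extended square 9, 0: +9·0.00833333° lon, +0·0.00416667° lat → SW at lon -156.592°, lat -88.7083°.
latitude 88.70833° S, longitude 156.59167° W.

88.70833° S, 156.59167° W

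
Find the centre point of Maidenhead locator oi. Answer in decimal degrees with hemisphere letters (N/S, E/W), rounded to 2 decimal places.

Field O=14, I=8: +14·20° lon, +8·10° lat → SW at lon 100°, lat -10°.
Cell spans 20° lon × 10° lat. Centre is SW corner plus half of each.
latitude 5.00° S, longitude 110.00° E.

5.00° S, 110.00° E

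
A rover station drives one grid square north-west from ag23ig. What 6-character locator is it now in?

Longitude subsquare i = 8; −1 → 7 = h.
Latitude subsquare g = 6; +1 → 7 = h.

AG23hh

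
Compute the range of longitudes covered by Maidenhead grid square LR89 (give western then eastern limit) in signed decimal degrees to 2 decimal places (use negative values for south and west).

56.00, 58.00

Field L=11, R=17: +11·20° lon, +17·10° lat → SW at lon 40°, lat 80°.
Square 8, 9: +8·2° lon, +9·1° lat → SW at lon 56°, lat 89°.
Cell spans 2° lon × 1° lat.
west 56.00, east 58.00.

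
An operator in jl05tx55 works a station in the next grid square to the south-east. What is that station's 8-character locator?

JL05tx64

Longitude extended square 5; +1 → 6.
Latitude extended square 5; −1 → 4.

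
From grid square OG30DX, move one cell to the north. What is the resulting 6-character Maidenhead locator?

Latitude subsquare x = 23; +1 → 24, wraps to 0 = a, carry into square.
Latitude square 0; +1 → 1.
The longitude characters are unchanged.

OG31da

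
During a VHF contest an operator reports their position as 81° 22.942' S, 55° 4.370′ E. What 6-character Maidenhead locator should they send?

Shift to the Maidenhead origin (180°W, 90°S): lon 235.0728, lat 8.6176.
Field (20°×10°, letters A–R): 235.0728/20 → 11 → L, 8.6176/10 → 0 → A; chars LA.
Square (2°×1°, digits 0–9): 15.0728/2 → 7, 8.6176/1 → 8; chars 78.
Subsquare (5′×2.5′, letters a–x): 1.0728/0.0833333 → 12 → m, 0.6176/0.0416667 → 14 → o; chars mo.

LA78mo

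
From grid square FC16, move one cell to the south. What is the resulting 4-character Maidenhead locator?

FC15

Latitude square 6; −1 → 5.
The longitude characters are unchanged.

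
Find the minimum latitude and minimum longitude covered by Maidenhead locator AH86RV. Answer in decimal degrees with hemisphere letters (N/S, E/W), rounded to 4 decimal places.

Field A=0, H=7: +0·20° lon, +7·10° lat → SW at lon -180°, lat -20°.
Square 8, 6: +8·2° lon, +6·1° lat → SW at lon -164°, lat -14°.
Subsquare r=17, v=21: +17·0.0833333° lon, +21·0.0416667° lat → SW at lon -162.583°, lat -13.125°.
latitude 13.1250° S, longitude 162.5833° W.

13.1250° S, 162.5833° W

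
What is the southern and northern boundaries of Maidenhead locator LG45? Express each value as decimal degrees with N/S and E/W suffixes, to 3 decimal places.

25.000° S, 24.000° S

Field L=11, G=6: +11·20° lon, +6·10° lat → SW at lon 40°, lat -30°.
Square 4, 5: +4·2° lon, +5·1° lat → SW at lon 48°, lat -25°.
Cell spans 2° lon × 1° lat.
south 25.000° S, north 24.000° S.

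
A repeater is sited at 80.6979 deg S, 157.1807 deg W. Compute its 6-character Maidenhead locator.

BA19jh

Offset from 180°W / 90°S: lon 22.8193°, lat 9.3021°.
Field: lon ⌊22.8193/20⌋ = 1 → B; lat ⌊9.3021/10⌋ = 0 → A.
Square: lon ⌊2.8193/2⌋ = 1; lat ⌊9.3021/1⌋ = 9.
Subsquare: lon ⌊0.8193/0.0833333⌋ = 9 → j; lat ⌊0.3021/0.0416667⌋ = 7 → h.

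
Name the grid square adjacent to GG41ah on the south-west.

Longitude subsquare a = 0; −1 → -1, wraps to 23 = x, carry into square.
Longitude square 4; −1 → 3.
Latitude subsquare h = 7; −1 → 6 = g.

GG31xg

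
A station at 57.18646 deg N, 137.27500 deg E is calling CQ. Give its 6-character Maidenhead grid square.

PO87pe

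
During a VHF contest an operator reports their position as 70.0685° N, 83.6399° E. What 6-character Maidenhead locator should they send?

NQ10tb

Shift to the Maidenhead origin (180°W, 90°S): lon 263.6399, lat 160.0685.
Field: 263.6399/20 → 13 → N, 160.0685/10 → 16 → Q; chars NQ.
Square: 3.6399/2 → 1, 0.0685/1 → 0; chars 10.
Subsquare: 1.6399/0.0833333 → 19 → t, 0.0685/0.0416667 → 1 → b; chars tb.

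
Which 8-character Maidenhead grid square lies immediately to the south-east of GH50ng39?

Longitude extended square 3; +1 → 4.
Latitude extended square 9; −1 → 8.

GH50ng48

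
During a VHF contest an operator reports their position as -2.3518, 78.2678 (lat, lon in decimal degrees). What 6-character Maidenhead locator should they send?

MI97dp

Offset from 180°W / 90°S: lon 258.2678°, lat 87.6482°.
Field (20°×10°, letters A–R): 258.2678/20 → 12 → M, 87.6482/10 → 8 → I; chars MI.
Square (2°×1°, digits 0–9): 18.2678/2 → 9, 7.6482/1 → 7; chars 97.
Subsquare (5′×2.5′, letters a–x): 0.2678/0.0833333 → 3 → d, 0.6482/0.0416667 → 15 → p; chars dp.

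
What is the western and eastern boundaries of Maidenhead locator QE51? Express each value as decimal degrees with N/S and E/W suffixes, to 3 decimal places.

Field Q=16, E=4: +16·20° lon, +4·10° lat → SW at lon 140°, lat -50°.
Square 5, 1: +5·2° lon, +1·1° lat → SW at lon 150°, lat -49°.
Cell spans 2° lon × 1° lat.
west 150.000° E, east 152.000° E.

150.000° E, 152.000° E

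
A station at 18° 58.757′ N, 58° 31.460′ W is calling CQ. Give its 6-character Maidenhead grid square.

GK08rx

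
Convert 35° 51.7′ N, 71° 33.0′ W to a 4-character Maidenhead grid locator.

FM45

Offset from 180°W / 90°S: lon 108.45°, lat 125.86°.
Field: 108.45/20 → 5 → F, 125.86/10 → 12 → M; chars FM.
Square: 8.45/2 → 4, 5.86/1 → 5; chars 45.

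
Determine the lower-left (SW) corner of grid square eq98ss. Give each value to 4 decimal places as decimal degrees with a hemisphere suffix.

78.7500° N, 80.5000° W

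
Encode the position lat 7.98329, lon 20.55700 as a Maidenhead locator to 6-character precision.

Shift to the Maidenhead origin (180°W, 90°S): lon 200.5570, lat 97.9833.
Field: lon ⌊200.5570/20⌋ = 10 → K; lat ⌊97.9833/10⌋ = 9 → J.
Square: lon ⌊0.5570/2⌋ = 0; lat ⌊7.9833/1⌋ = 7.
Subsquare: lon ⌊0.5570/0.0833333⌋ = 6 → g; lat ⌊0.9833/0.0416667⌋ = 23 → x.

KJ07gx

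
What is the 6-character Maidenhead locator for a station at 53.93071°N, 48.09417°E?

Add 180° to longitude and 90° to latitude: 228.0942, 143.9307.
Field: lon ⌊228.0942/20⌋ = 11 → L; lat ⌊143.9307/10⌋ = 14 → O.
Square: lon ⌊8.0942/2⌋ = 4; lat ⌊3.9307/1⌋ = 3.
Subsquare: lon ⌊0.0942/0.0833333⌋ = 1 → b; lat ⌊0.9307/0.0416667⌋ = 22 → w.

LO43bw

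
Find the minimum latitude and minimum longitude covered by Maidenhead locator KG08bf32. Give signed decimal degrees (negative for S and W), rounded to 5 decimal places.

-21.78333, 20.10833

Field K=10, G=6: +10·20° lon, +6·10° lat → SW at lon 20°, lat -30°.
Square 0, 8: +0·2° lon, +8·1° lat → SW at lon 20°, lat -22°.
Subsquare b=1, f=5: +1·0.0833333° lon, +5·0.0416667° lat → SW at lon 20.0833°, lat -21.7917°.
Extended square 3, 2: +3·0.00833333° lon, +2·0.00416667° lat → SW at lon 20.1083°, lat -21.7833°.
latitude -21.78333, longitude 20.10833.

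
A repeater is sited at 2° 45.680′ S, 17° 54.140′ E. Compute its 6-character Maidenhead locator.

JI87wf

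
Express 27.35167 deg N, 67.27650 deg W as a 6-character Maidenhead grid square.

Shift to the Maidenhead origin (180°W, 90°S): lon 112.7235, lat 117.3517.
Field: 112.7235/20 → 5 → F, 117.3517/10 → 11 → L; chars FL.
Square: 12.7235/2 → 6, 7.3517/1 → 7; chars 67.
Subsquare: 0.7235/0.0833333 → 8 → i, 0.3517/0.0416667 → 8 → i; chars ii.

FL67ii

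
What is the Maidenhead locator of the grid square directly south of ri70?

Latitude square 0; −1 → -1, wraps to 9, carry into field.
Latitude field I = 8; −1 → 7 = H.
The longitude characters are unchanged.

RH79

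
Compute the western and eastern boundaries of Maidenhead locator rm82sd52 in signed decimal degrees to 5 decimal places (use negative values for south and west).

177.54167, 177.55000

Field R=17, M=12: +17·20° lon, +12·10° lat → SW at lon 160°, lat 30°.
Square 8, 2: +8·2° lon, +2·1° lat → SW at lon 176°, lat 32°.
Subsquare s=18, d=3: +18·0.0833333° lon, +3·0.0416667° lat → SW at lon 177.5°, lat 32.125°.
Extended square 5, 2: +5·0.00833333° lon, +2·0.00416667° lat → SW at lon 177.542°, lat 32.1333°.
Cell spans 0.00833333° lon × 0.00416667° lat.
west 177.54167, east 177.55000.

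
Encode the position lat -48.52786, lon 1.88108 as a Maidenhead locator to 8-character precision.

JE01wl53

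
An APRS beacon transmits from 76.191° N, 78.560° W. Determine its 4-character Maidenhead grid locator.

FQ06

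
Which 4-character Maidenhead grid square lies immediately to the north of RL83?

RL84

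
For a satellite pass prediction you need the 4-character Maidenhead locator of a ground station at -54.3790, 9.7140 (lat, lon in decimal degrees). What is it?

Add 180° to longitude and 90° to latitude: 189.71, 35.62.
Field: lon ⌊189.71/20⌋ = 9 → J; lat ⌊35.62/10⌋ = 3 → D.
Square: lon ⌊9.71/2⌋ = 4; lat ⌊5.62/1⌋ = 5.

JD45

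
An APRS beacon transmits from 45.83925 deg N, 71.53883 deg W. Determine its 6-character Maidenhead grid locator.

Shift to the Maidenhead origin (180°W, 90°S): lon 108.4612, lat 135.8392.
Field: lon ⌊108.4612/20⌋ = 5 → F; lat ⌊135.8392/10⌋ = 13 → N.
Square: lon ⌊8.4612/2⌋ = 4; lat ⌊5.8392/1⌋ = 5.
Subsquare: lon ⌊0.4612/0.0833333⌋ = 5 → f; lat ⌊0.8392/0.0416667⌋ = 20 → u.

FN45fu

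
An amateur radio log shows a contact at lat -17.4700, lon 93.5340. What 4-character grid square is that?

NH62

Add 180° to longitude and 90° to latitude: 273.53, 72.53.
Field: lon ⌊273.53/20⌋ = 13 → N; lat ⌊72.53/10⌋ = 7 → H.
Square: lon ⌊13.53/2⌋ = 6; lat ⌊2.53/1⌋ = 2.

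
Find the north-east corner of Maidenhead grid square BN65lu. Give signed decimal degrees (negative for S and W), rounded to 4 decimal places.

45.8750, -147.0000

Field B=1, N=13: +1·20° lon, +13·10° lat → SW at lon -160°, lat 40°.
Square 6, 5: +6·2° lon, +5·1° lat → SW at lon -148°, lat 45°.
Subsquare l=11, u=20: +11·0.0833333° lon, +20·0.0416667° lat → SW at lon -147.083°, lat 45.8333°.
Cell spans 0.0833333° lon × 0.0416667° lat. NE corner is SW corner plus one full cell.
latitude 45.8750, longitude -147.0000.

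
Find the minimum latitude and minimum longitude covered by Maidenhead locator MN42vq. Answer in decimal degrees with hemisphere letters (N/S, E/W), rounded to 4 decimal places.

42.6667° N, 69.7500° E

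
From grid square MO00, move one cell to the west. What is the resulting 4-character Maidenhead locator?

LO90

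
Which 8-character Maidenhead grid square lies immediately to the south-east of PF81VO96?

PF81wo05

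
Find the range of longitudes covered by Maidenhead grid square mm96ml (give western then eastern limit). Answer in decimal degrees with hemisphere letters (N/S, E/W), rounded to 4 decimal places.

79.0000° E, 79.0833° E

Field M=12, M=12: +12·20° lon, +12·10° lat → SW at lon 60°, lat 30°.
Square 9, 6: +9·2° lon, +6·1° lat → SW at lon 78°, lat 36°.
Subsquare m=12, l=11: +12·0.0833333° lon, +11·0.0416667° lat → SW at lon 79°, lat 36.4583°.
Cell spans 0.0833333° lon × 0.0416667° lat.
west 79.0000° E, east 79.0833° E.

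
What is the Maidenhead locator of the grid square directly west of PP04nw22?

PP04nw12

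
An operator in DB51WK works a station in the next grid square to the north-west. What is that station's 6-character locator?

DB51vl

Longitude subsquare w = 22; −1 → 21 = v.
Latitude subsquare k = 10; +1 → 11 = l.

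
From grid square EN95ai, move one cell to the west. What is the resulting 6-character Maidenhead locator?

EN85xi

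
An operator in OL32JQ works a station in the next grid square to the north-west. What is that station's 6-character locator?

OL32ir

Longitude subsquare j = 9; −1 → 8 = i.
Latitude subsquare q = 16; +1 → 17 = r.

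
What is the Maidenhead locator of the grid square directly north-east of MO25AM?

MO25bn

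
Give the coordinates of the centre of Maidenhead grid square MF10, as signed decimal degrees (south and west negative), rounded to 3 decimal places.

Field M=12, F=5: +12·20° lon, +5·10° lat → SW at lon 60°, lat -40°.
Square 1, 0: +1·2° lon, +0·1° lat → SW at lon 62°, lat -40°.
Cell spans 2° lon × 1° lat. Centre is SW corner plus half of each.
latitude -39.500, longitude 63.000.

-39.500, 63.000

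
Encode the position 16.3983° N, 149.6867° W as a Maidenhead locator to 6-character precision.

BK56dj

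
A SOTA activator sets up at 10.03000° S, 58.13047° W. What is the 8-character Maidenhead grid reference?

GH09wx42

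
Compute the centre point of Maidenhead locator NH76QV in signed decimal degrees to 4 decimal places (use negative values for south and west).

-13.1042, 95.3750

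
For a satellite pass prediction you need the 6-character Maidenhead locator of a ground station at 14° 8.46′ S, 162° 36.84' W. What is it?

Shift to the Maidenhead origin (180°W, 90°S): lon 17.3860, lat 75.8590.
Field (20°×10°, letters A–R): lon ⌊17.3860/20⌋ = 0 → A; lat ⌊75.8590/10⌋ = 7 → H.
Square (2°×1°, digits 0–9): lon ⌊17.3860/2⌋ = 8; lat ⌊5.8590/1⌋ = 5.
Subsquare (5′×2.5′, letters a–x): lon ⌊1.3860/0.0833333⌋ = 16 → q; lat ⌊0.8590/0.0416667⌋ = 20 → u.

AH85qu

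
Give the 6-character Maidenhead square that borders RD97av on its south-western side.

RD87xu

Longitude subsquare a = 0; −1 → -1, wraps to 23 = x, carry into square.
Longitude square 9; −1 → 8.
Latitude subsquare v = 21; −1 → 20 = u.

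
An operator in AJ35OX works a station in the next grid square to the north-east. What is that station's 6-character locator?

AJ36pa

Longitude subsquare o = 14; +1 → 15 = p.
Latitude subsquare x = 23; +1 → 24, wraps to 0 = a, carry into square.
Latitude square 5; +1 → 6.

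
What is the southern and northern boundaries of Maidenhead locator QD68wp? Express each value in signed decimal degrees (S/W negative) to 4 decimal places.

Field Q=16, D=3: +16·20° lon, +3·10° lat → SW at lon 140°, lat -60°.
Square 6, 8: +6·2° lon, +8·1° lat → SW at lon 152°, lat -52°.
Subsquare w=22, p=15: +22·0.0833333° lon, +15·0.0416667° lat → SW at lon 153.833°, lat -51.375°.
Cell spans 0.0833333° lon × 0.0416667° lat.
south -51.3750, north -51.3333.

-51.3750, -51.3333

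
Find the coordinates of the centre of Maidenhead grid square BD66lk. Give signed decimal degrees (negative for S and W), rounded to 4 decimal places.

Field B=1, D=3: +1·20° lon, +3·10° lat → SW at lon -160°, lat -60°.
Square 6, 6: +6·2° lon, +6·1° lat → SW at lon -148°, lat -54°.
Subsquare l=11, k=10: +11·0.0833333° lon, +10·0.0416667° lat → SW at lon -147.083°, lat -53.5833°.
Cell spans 0.0833333° lon × 0.0416667° lat. Centre is SW corner plus half of each.
latitude -53.5625, longitude -147.0417.

-53.5625, -147.0417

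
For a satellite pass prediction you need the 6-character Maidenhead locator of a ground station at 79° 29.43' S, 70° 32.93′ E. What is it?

MB50gm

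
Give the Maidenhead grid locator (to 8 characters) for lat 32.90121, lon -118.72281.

DM02pv36

Add 180° to longitude and 90° to latitude: 61.27719, 122.90121.
Field: 61.27719/20 → 3 → D, 122.90121/10 → 12 → M; chars DM.
Square: 1.27719/2 → 0, 2.90121/1 → 2; chars 02.
Subsquare: 1.27719/0.0833333 → 15 → p, 0.90121/0.0416667 → 21 → v; chars pv.
Extended square: 0.02719/0.00833333 → 3, 0.02621/0.00416667 → 6; chars 36.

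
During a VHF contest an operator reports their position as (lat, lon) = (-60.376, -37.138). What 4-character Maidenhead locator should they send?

Shift to the Maidenhead origin (180°W, 90°S): lon 142.86, lat 29.62.
Field: lon ⌊142.86/20⌋ = 7 → H; lat ⌊29.62/10⌋ = 2 → C.
Square: lon ⌊2.86/2⌋ = 1; lat ⌊9.62/1⌋ = 9.

HC19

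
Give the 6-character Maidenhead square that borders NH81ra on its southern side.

NH80rx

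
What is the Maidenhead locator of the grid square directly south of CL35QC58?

Latitude extended square 8; −1 → 7.
The longitude characters are unchanged.

CL35qc57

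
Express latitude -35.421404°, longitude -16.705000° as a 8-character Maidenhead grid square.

IF14pn58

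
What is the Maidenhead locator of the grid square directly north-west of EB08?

Longitude square 0; −1 → -1, wraps to 9, carry into field.
Longitude field E = 4; −1 → 3 = D.
Latitude square 8; +1 → 9.

DB99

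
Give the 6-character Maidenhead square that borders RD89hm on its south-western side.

Longitude subsquare h = 7; −1 → 6 = g.
Latitude subsquare m = 12; −1 → 11 = l.

RD89gl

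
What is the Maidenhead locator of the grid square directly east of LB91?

MB01

Longitude square 9; +1 → 10, wraps to 0, carry into field.
Longitude field L = 11; +1 → 12 = M.
The latitude characters are unchanged.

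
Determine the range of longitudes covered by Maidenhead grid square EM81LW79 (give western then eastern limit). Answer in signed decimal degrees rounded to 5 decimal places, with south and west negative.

-83.02500, -83.01667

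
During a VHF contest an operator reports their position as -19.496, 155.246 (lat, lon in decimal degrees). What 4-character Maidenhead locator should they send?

QH70

Offset from 180°W / 90°S: lon 335.25°, lat 70.50°.
Field: 335.25/20 → 16 → Q, 70.50/10 → 7 → H; chars QH.
Square: 15.25/2 → 7, 0.50/1 → 0; chars 70.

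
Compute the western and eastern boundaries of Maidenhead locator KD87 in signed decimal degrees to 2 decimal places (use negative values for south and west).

Field K=10, D=3: +10·20° lon, +3·10° lat → SW at lon 20°, lat -60°.
Square 8, 7: +8·2° lon, +7·1° lat → SW at lon 36°, lat -53°.
Cell spans 2° lon × 1° lat.
west 36.00, east 38.00.

36.00, 38.00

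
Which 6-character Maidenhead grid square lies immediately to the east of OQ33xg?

OQ43ag

Longitude subsquare x = 23; +1 → 24, wraps to 0 = a, carry into square.
Longitude square 3; +1 → 4.
The latitude characters are unchanged.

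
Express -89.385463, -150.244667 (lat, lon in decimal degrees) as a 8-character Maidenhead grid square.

BA40vo07

Add 180° to longitude and 90° to latitude: 29.75533, 0.61454.
Field: 29.75533/20 → 1 → B, 0.61454/10 → 0 → A; chars BA.
Square: 9.75533/2 → 4, 0.61454/1 → 0; chars 40.
Subsquare: 1.75533/0.0833333 → 21 → v, 0.61454/0.0416667 → 14 → o; chars vo.
Extended square: 0.00533/0.00833333 → 0, 0.03120/0.00416667 → 7; chars 07.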